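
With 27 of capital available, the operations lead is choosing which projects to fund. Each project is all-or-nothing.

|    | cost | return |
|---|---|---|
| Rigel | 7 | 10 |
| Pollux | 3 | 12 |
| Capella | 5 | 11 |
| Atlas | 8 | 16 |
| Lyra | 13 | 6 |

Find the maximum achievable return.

This is an integer program with binary decision variables.
Allowing fractional choices, the relaxed optimum would be about 50.8, but projects are indivisible.
Pollux + Capella + Atlas: cost 3 + 5 + 8 = 16 ≤ 27, return 12 + 11 + 16 = 39.
Rigel + Pollux + Capella + Atlas: cost 7 + 3 + 5 + 8 = 23 ≤ 27, return 10 + 12 + 11 + 16 = 49.
Rigel + Pollux + Atlas: cost 7 + 3 + 8 = 18 ≤ 27, return 10 + 12 + 16 = 38.
Best is Rigel, Pollux, Capella, and Atlas with total return 49.

49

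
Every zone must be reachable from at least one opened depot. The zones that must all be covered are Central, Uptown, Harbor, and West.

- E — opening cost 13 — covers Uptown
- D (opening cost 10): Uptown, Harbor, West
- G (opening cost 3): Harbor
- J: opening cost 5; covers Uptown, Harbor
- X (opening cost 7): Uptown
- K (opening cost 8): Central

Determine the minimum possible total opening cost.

18

This is an integer covering problem.
The greedy cost-per-new-zone heuristic would pick J, K, and D for 23, but a cheaper cover exists.
Choose D and K: together they cover Central, Uptown, Harbor, West — every zone.
Total opening cost: 10 + 8 = 18.
No cover costs less than 18.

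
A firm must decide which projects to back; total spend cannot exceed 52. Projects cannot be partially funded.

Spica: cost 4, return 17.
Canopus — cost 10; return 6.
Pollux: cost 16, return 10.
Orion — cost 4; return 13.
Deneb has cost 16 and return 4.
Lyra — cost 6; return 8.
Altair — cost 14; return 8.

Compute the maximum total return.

56

Spica + Canopus + Pollux + Orion + Lyra: cost 4 + 10 + 16 + 4 + 6 = 40 ≤ 52, return 17 + 6 + 10 + 13 + 8 = 54.
Spica + Pollux + Orion + Lyra + Altair: cost 4 + 16 + 4 + 6 + 14 = 44 ≤ 52, return 17 + 10 + 13 + 8 + 8 = 56.
Best is Spica, Pollux, Orion, Lyra, and Altair with total return 56.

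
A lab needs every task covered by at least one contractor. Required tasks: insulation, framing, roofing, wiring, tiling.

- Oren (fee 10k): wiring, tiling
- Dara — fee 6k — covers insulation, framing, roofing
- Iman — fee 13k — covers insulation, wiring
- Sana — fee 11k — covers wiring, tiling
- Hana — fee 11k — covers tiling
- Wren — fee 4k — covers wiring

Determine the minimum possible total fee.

The greedy cost-per-new-task heuristic would pick Dara, Wren, and Oren for 20, but a cheaper cover exists.
Choose Oren and Dara: together they cover insulation, framing, roofing, wiring, tiling — every task.
Total fee: 10 + 6 = 16.
No cover costs less than 16.

16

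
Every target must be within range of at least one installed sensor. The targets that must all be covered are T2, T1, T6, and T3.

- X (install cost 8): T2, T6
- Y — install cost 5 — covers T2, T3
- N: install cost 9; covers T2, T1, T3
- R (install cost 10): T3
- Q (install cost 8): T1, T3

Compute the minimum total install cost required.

The greedy cost-per-new-target heuristic would pick Y, X, and Q for 21, but a cheaper cover exists.
Choose X and Q: together they cover T2, T1, T6, T3 — every target.
Total install cost: 8 + 8 = 16.
No cover costs less than 16.

16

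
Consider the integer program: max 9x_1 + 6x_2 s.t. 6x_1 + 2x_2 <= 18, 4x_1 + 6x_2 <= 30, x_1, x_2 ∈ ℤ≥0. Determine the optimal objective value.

36

(x_1,x_2)=(2,3) is feasible, giving 36.
(x_1,x_2)=(1,4) is feasible, giving 33.
(x_1,x_2)=(2,2) is feasible, giving 30.
The best lattice point is (2,3), giving 36.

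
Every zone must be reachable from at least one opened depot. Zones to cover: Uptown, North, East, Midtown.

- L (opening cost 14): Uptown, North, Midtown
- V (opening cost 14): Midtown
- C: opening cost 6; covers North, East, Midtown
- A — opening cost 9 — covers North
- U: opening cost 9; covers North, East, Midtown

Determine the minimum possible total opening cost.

This is an integer covering problem.
Choose L and C: together they cover Uptown, North, East, Midtown — every zone.
Total opening cost: 14 + 6 = 20.
No cover costs less than 20.

20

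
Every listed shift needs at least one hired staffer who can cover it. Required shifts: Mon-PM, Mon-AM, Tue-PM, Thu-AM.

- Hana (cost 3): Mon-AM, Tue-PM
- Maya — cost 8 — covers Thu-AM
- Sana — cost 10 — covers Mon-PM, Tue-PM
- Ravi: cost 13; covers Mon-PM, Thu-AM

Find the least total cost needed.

Choose Hana and Ravi: together they cover Mon-PM, Mon-AM, Tue-PM, Thu-AM — every shift.
Total cost: 3 + 13 = 16.
No cover costs less than 16.

16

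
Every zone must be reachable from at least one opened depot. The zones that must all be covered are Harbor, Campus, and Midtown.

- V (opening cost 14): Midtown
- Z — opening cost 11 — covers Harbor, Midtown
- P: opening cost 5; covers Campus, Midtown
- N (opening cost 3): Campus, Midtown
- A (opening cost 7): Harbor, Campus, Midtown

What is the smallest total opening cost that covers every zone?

A alone covers Harbor, Campus, Midtown — every zone.
Total opening cost: 7.

7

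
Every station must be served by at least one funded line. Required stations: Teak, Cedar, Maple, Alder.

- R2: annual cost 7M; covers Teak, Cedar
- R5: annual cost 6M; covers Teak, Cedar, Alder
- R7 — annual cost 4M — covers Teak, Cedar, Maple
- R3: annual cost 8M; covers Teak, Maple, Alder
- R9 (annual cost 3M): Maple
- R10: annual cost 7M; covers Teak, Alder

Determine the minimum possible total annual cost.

This is a weighted set-cover instance.
The greedy cost-per-new-station heuristic would pick R7 and R5 for 10, but a cheaper cover exists.
Choose R5 and R9: together they cover Teak, Cedar, Maple, Alder — every station.
Total annual cost: 6 + 3 = 9.
No cover costs less than 9.

9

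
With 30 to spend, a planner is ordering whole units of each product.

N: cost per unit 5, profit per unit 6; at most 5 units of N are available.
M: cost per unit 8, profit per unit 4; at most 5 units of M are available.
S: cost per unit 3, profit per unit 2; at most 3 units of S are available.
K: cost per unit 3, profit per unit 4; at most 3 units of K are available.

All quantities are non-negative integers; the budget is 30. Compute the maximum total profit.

36

Take 4×N and 3×K: cost 29 ≤ 30, profit 4·6 + 3·4 = 36.
K has the best ratio (4/3) and is taken to its limit of 3; remaining capacity is filled optimally with the others.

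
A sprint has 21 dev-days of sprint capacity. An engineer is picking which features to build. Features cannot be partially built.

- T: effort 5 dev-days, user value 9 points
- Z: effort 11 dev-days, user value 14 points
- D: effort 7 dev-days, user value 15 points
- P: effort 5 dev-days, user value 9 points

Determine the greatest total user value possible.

33

T + D + P: effort 5 + 7 + 5 = 17 ≤ 21, user value 9 + 15 + 9 = 33.
T + Z + P: effort 5 + 11 + 5 = 21 ≤ 21, user value 9 + 14 + 9 = 32.
Best is T, D, and P with total user value 33.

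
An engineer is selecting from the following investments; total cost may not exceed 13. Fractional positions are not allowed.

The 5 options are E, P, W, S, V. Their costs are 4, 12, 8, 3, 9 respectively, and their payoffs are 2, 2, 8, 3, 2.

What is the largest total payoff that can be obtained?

11

Allowing fractional choices, the relaxed optimum would be about 12.0, but investments are indivisible.
W + S: cost 8 + 3 = 11 ≤ 13, payoff 8 + 3 = 11.
W: cost 8 ≤ 13, payoff 8.
E + W: cost 4 + 8 = 12 ≤ 13, payoff 2 + 8 = 10.
Best is W and S with total payoff 11.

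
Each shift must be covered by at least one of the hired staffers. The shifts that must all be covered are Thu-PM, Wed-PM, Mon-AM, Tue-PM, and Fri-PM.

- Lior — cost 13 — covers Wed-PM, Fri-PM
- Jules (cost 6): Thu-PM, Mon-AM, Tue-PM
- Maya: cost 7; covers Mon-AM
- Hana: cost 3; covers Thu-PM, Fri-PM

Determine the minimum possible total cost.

Choose Lior and Jules: together they cover Thu-PM, Wed-PM, Mon-AM, Tue-PM, Fri-PM — every shift.
Total cost: 13 + 6 = 19.

19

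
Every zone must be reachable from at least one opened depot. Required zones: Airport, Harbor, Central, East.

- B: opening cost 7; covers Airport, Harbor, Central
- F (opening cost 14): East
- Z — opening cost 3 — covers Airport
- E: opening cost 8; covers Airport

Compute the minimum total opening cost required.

Choose B and F: together they cover Airport, Harbor, Central, East — every zone.
Total opening cost: 7 + 14 = 21.
No cover costs less than 21.

21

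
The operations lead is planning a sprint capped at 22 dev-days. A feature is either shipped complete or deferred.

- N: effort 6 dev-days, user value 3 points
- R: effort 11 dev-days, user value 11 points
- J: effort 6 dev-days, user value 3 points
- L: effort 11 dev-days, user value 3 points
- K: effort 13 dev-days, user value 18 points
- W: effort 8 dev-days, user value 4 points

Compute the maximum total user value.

22

Allowing fractional choices, the relaxed optimum would be about 27.0, but features are indivisible.
J + K: effort 6 + 13 = 19 ≤ 22, user value 3 + 18 = 21.
N + K: effort 6 + 13 = 19 ≤ 22, user value 3 + 18 = 21.
K + W: effort 13 + 8 = 21 ≤ 22, user value 18 + 4 = 22.
Best is K and W with total user value 22.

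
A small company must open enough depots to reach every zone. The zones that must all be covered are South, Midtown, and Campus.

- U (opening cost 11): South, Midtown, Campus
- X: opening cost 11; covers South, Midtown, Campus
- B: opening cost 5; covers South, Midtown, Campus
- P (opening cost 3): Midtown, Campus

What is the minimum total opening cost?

5

The greedy cost-per-new-zone heuristic would pick P and B for 8, but a cheaper cover exists.
B alone covers South, Midtown, Campus — every zone.
Total opening cost: 5.
No cover costs less than 5.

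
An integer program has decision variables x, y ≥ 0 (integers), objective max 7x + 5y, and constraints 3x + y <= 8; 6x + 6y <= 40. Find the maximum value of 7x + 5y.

32

The continuous relaxation peaks at (0.667, 6) with value 34.67; rounding to a feasible lattice point costs some objective.
(x,y)=(1,5): 3·1+1·5=8≤8, 6·1+6·5=36≤40, objective 32.
(x,y)=(0,6): 3·0+1·6=6≤8, 6·0+6·6=36≤40, objective 30.
Maximum is 32 at (x,y)=(1,5).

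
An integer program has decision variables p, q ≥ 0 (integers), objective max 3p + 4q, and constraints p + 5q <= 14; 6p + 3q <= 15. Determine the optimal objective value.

(p,q)=(1,2): 1·1+5·2=11≤14, 6·1+3·2=12≤15, objective 11.
(p,q)=(2,1): 1·2+5·1=7≤14, 6·2+3·1=15≤15, objective 10.
(p,q)=(0,2): 1·0+5·2=10≤14, 6·0+3·2=6≤15, objective 8.
No feasible integer point exceeds 11.

11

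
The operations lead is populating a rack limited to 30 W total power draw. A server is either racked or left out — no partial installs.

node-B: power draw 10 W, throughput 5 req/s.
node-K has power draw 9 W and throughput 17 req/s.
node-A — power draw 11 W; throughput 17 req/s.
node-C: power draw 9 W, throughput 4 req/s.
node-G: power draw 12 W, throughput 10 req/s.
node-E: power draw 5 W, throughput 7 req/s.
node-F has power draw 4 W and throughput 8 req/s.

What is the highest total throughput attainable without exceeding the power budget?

Take node-K, node-A, node-E, and node-F: power draw 9 + 11 + 5 + 4 = 29 ≤ 30, throughput 17 + 17 + 7 + 8 = 49.
No other feasible combination does better.

49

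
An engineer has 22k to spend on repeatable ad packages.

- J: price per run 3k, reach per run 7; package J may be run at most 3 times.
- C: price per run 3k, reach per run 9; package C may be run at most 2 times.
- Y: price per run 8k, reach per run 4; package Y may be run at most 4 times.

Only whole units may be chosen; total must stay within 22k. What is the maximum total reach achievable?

This is a bounded integer knapsack.
3×J and 2×C: price 15 ≤ 22, reach 3·7 + 2·9 = 39.
2×J, 2×C, and 1×Y: price 20 ≤ 22, reach 2·7 + 2·9 + 1·4 = 36.
Best is 39.

39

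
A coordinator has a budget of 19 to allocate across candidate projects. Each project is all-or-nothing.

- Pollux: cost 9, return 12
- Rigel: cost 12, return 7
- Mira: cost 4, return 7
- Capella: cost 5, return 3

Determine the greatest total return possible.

22

Allowing fractional choices, the relaxed optimum would be about 22.6, but projects are indivisible.
Pollux + Mira + Capella: cost 9 + 4 + 5 = 18 ≤ 19, return 12 + 7 + 3 = 22.
Pollux + Mira: cost 9 + 4 = 13 ≤ 19, return 12 + 7 = 19.
Pollux + Capella: cost 9 + 5 = 14 ≤ 19, return 12 + 3 = 15.
Best is Pollux, Mira, and Capella with total return 22.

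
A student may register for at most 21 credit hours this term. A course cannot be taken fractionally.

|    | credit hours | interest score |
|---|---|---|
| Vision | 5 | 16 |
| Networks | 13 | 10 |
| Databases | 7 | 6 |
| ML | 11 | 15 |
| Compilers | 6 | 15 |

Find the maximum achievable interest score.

37

This is an integer program with binary decision variables.
Allowing fractional choices, the relaxed optimum would be about 44.6, but courses are indivisible.
Vision + Databases + Compilers: credit hours 5 + 7 + 6 = 18 ≤ 21, interest score 16 + 6 + 15 = 37.
Vision + Compilers: credit hours 5 + 6 = 11 ≤ 21, interest score 16 + 15 = 31.
Vision + ML: credit hours 5 + 11 = 16 ≤ 21, interest score 16 + 15 = 31.
Best is Vision, Databases, and Compilers with total interest score 37.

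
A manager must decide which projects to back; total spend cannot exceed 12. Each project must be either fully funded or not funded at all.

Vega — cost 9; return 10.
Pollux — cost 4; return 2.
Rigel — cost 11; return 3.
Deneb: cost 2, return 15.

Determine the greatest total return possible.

This is a 0-1 knapsack instance.
Allowing fractional choices, the relaxed optimum would be about 25.5, but projects are indivisible.
Deneb: cost 2 ≤ 12, return 15.
Vega + Deneb: cost 9 + 2 = 11 ≤ 12, return 10 + 15 = 25.
Pollux + Deneb: cost 4 + 2 = 6 ≤ 12, return 2 + 15 = 17.
Best is Vega and Deneb with total return 25.

25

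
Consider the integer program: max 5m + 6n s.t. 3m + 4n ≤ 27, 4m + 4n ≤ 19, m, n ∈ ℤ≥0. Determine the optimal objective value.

24

(m,n)=(0,4): 3·0+4·4=16≤27, 4·0+4·4=16≤19, objective 24.
(m,n)=(1,3): 3·1+4·3=15≤27, 4·1+4·3=16≤19, objective 23.
(m,n)=(0,3): 3·0+4·3=12≤27, 4·0+4·3=12≤19, objective 18.
Maximum is 24 at (m,n)=(0,4).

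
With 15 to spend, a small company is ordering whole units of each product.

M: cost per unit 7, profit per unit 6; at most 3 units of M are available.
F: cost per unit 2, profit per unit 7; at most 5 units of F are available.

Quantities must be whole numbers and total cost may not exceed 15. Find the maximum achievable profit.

35

This is a bounded integer knapsack.
F has the best ratio (7/2); taking only F gives at most 5×7 = 35 (stopped by the supply cap of 5).
Optimal: 5×F: cost 10 ≤ 15, profit 5·7 = 35.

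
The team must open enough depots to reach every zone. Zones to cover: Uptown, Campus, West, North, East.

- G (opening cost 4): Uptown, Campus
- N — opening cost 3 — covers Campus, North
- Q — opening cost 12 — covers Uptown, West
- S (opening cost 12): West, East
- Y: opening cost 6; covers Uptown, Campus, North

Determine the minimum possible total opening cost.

18

Choose S and Y: together they cover Uptown, Campus, West, North, East — every zone.
Total opening cost: 12 + 6 = 18.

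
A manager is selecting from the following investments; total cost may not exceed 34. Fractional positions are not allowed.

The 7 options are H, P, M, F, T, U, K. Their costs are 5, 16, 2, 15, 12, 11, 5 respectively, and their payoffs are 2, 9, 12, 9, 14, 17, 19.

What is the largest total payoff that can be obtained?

62

Take M, T, U, and K: cost 2 + 12 + 11 + 5 = 30 ≤ 34, payoff 12 + 14 + 17 + 19 = 62.
No other feasible combination does better.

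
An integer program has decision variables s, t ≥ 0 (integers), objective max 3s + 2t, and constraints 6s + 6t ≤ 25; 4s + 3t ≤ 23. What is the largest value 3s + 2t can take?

12

(s,t)=(4,0): 6·4+6·0=24≤25, 4·4+3·0=16≤23, objective 12.
(s,t)=(3,1): 6·3+6·1=24≤25, 4·3+3·1=15≤23, objective 11.
(s,t)=(3,0): 6·3+6·0=18≤25, 4·3+3·0=12≤23, objective 9.
The best lattice point is (4,0), giving 12.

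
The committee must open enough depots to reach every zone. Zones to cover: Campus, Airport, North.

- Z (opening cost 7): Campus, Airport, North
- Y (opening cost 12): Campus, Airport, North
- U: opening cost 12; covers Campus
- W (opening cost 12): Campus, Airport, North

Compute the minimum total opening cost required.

Z alone covers Campus, Airport, North — every zone.
Total opening cost: 7.
No cover costs less than 7.

7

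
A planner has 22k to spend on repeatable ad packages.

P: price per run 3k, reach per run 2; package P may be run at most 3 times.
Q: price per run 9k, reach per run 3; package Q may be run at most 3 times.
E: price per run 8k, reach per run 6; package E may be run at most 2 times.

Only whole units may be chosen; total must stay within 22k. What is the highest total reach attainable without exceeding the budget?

16

This is a bounded integer knapsack.
Take 2×P and 2×E: price 22 ≤ 22, reach 2·2 + 2·6 = 16.
E has the best ratio (6/8) and is taken to its limit of 2; remaining capacity is filled optimally with the others.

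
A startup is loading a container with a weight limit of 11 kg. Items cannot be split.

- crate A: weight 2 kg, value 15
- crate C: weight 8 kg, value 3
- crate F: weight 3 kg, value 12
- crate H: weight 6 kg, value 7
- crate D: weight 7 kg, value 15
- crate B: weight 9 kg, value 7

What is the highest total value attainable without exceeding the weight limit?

34

crate A + crate D: weight 2 + 7 = 9 ≤ 11, value 15 + 15 = 30.
crate A + crate F + crate H: weight 2 + 3 + 6 = 11 ≤ 11, value 15 + 12 + 7 = 34.
Best is crate A, crate F, and crate H with total value 34.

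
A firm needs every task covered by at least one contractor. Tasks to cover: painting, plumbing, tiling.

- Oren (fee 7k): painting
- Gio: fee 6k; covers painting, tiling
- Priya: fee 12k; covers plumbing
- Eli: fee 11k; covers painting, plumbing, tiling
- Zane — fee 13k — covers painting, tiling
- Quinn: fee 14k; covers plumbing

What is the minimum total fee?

11

The greedy cost-per-new-task heuristic would pick Gio and Eli for 17, but a cheaper cover exists.
Eli alone covers painting, plumbing, tiling — every task.
Total fee: 11.
No cover costs less than 11.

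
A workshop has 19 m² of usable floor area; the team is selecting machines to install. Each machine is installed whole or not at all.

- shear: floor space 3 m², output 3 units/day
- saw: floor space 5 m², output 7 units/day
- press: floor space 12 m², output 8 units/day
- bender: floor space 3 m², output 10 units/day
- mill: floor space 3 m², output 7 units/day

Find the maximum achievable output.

This is a 0-1 knapsack instance.
Take shear, saw, bender, and mill: floor space 3 + 5 + 3 + 3 = 14 ≤ 19, output 3 + 7 + 10 + 7 = 27.
No other feasible combination does better.

27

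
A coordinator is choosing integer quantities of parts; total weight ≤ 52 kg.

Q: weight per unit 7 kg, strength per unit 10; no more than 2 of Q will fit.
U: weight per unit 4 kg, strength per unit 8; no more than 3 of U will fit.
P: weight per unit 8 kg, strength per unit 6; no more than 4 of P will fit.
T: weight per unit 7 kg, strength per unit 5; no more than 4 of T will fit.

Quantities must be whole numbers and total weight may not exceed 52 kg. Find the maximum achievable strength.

2×Q, 3×U, 2×P, and 1×T: weight 49 ≤ 52, strength 2·10 + 3·8 + 2·6 + 1·5 = 61.
2×Q, 3×U, and 3×P: weight 50 ≤ 52, strength 2·10 + 3·8 + 3·6 = 62.
Best is 62.

62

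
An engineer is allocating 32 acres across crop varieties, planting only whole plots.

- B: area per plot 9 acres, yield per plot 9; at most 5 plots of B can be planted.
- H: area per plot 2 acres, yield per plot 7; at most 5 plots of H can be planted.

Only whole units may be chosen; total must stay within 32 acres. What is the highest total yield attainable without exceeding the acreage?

53

Take 2×B and 5×H: area 28 ≤ 32, yield 2·9 + 5·7 = 53.
H has the best ratio (7/2) and is taken to its limit of 5; remaining capacity is filled optimally with the others.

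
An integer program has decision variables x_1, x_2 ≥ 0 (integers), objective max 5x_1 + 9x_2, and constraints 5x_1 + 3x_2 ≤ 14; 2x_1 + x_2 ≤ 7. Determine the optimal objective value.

(x_1,x_2)=(0,4) is feasible, giving 36.
(x_1,x_2)=(1,3) is feasible, giving 32.
(x_1,x_2)=(0,3) is feasible, giving 27.
Maximum is 36 at (x_1,x_2)=(0,4).

36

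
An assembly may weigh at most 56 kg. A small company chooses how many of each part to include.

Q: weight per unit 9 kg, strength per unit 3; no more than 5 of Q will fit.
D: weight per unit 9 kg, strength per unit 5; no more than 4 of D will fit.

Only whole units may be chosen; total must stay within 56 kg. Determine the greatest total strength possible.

26

D has the best ratio (5/9); taking only D gives at most 4×5 = 20 (stopped by the supply cap of 4).
Mixing does better — 2×Q and 4×D: weight 54 ≤ 56, strength 2·3 + 4·5 = 26.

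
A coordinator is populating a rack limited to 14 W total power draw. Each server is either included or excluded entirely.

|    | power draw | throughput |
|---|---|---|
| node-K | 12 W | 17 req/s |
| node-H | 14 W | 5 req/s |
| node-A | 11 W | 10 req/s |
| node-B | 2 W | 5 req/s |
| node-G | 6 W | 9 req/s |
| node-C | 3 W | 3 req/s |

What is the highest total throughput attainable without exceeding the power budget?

22

node-B + node-G + node-C: power draw 2 + 6 + 3 = 11 ≤ 14, throughput 5 + 9 + 3 = 17.
node-K: power draw 12 ≤ 14, throughput 17.
node-K + node-B: power draw 12 + 2 = 14 ≤ 14, throughput 17 + 5 = 22.
Best is node-K and node-B with total throughput 22.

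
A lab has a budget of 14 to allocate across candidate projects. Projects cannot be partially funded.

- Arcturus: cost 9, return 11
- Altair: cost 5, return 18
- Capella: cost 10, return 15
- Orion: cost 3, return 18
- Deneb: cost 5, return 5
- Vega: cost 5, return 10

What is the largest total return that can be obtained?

Allowing fractional choices, the relaxed optimum would be about 47.5, but projects are indivisible.
Altair + Orion + Vega: cost 5 + 3 + 5 = 13 ≤ 14, return 18 + 18 + 10 = 46.
Altair + Orion + Deneb: cost 5 + 3 + 5 = 13 ≤ 14, return 18 + 18 + 5 = 41.
Best is Altair, Orion, and Vega with total return 46.

46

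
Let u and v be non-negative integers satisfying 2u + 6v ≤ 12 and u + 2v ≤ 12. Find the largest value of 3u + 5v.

(u,v)=(6,0): 2·6+6·0=12≤12, 1·6+2·0=6≤12, objective 18.
(u,v)=(5,0): 2·5+6·0=10≤12, 1·5+2·0=5≤12, objective 15.
The best lattice point is (6,0), giving 18.

18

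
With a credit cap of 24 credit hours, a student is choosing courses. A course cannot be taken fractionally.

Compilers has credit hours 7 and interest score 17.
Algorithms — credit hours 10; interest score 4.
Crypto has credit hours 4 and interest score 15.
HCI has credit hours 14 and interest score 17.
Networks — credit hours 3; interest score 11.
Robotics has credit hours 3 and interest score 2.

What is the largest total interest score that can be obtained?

47

Allowing fractional choices, the relaxed optimum would be about 55.1, but courses are indivisible.
Compilers + Algorithms + Crypto + Networks: credit hours 7 + 10 + 4 + 3 = 24 ≤ 24, interest score 17 + 4 + 15 + 11 = 47.
Compilers + Crypto + Networks + Robotics: credit hours 7 + 4 + 3 + 3 = 17 ≤ 24, interest score 17 + 15 + 11 + 2 = 45.
Compilers + HCI + Networks: credit hours 7 + 14 + 3 = 24 ≤ 24, interest score 17 + 17 + 11 = 45.
Best is Compilers, Algorithms, Crypto, and Networks with total interest score 47.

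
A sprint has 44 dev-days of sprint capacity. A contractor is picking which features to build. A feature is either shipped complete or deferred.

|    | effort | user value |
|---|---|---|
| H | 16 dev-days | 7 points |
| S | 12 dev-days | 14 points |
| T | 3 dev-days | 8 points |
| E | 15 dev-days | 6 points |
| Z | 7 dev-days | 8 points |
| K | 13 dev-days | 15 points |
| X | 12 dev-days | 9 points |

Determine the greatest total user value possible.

46

This is an integer program with binary decision variables.
Allowing fractional choices, the relaxed optimum would be about 51.8, but features are indivisible.
S + T + K + X: effort 12 + 3 + 13 + 12 = 40 ≤ 44, user value 14 + 8 + 15 + 9 = 46.
S + Z + K + X: effort 12 + 7 + 13 + 12 = 44 ≤ 44, user value 14 + 8 + 15 + 9 = 46.
The maximum user value is 46; one optimal choice is S, T, K, and X.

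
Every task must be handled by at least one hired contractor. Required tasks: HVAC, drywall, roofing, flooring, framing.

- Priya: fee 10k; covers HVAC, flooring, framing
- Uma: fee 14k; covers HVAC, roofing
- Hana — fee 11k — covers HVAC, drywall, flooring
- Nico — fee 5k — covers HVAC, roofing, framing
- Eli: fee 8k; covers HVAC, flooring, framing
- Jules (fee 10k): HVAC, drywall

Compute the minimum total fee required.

Choose Hana and Nico: together they cover HVAC, drywall, roofing, flooring, framing — every task.
Total fee: 11 + 5 = 16.
No cover costs less than 16.

16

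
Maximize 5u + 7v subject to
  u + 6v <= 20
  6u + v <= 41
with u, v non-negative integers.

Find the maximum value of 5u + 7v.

The continuous relaxation peaks at (6.46, 2.26) with value 48.09; rounding to a feasible lattice point costs some objective.
(u,v)=(6,2) is feasible, giving 44.
(u,v)=(5,2) is feasible, giving 39.
(u,v)=(6,1) is feasible, giving 37.
Maximum is 44 at (u,v)=(6,2).

44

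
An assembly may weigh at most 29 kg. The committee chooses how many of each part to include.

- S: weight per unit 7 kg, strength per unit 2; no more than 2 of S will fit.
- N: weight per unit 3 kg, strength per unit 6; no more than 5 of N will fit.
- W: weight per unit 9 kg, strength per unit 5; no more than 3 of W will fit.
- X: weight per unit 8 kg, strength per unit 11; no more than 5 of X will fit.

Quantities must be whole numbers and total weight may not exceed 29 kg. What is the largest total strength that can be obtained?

N has the best ratio (6/3); taking only N gives at most 5×6 = 30 (stopped by the supply cap of 5).
Mixing does better — 4×N and 2×X: weight 28 ≤ 29, strength 4·6 + 2·11 = 46.

46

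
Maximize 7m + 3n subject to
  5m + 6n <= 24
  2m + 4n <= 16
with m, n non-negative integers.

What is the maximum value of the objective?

28

(m,n)=(4,0): 5·4+6·0=20≤24, 2·4+4·0=8≤16, objective 28.
(m,n)=(3,1): 5·3+6·1=21≤24, 2·3+4·1=10≤16, objective 24.
(m,n)=(3,0): 5·3+6·0=15≤24, 2·3+4·0=6≤16, objective 21.
Maximum is 28 at (m,n)=(4,0).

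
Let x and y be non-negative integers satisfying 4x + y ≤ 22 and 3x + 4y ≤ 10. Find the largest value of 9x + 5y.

(x,y)=(3,0): 4·3+1·0=12≤22, 3·3+4·0=9≤10, objective 27.
(x,y)=(2,1): 4·2+1·1=9≤22, 3·2+4·1=10≤10, objective 23.
No feasible integer point exceeds 27.

27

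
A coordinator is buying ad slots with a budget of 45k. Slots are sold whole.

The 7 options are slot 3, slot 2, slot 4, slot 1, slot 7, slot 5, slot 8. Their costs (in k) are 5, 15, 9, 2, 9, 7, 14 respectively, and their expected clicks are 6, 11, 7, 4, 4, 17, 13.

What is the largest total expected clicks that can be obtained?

Take slot 3, slot 2, slot 1, slot 5, and slot 8: cost 5 + 15 + 2 + 7 + 14 = 43 ≤ 45, expected clicks 6 + 11 + 4 + 17 + 13 = 51.
No other feasible combination does better.

51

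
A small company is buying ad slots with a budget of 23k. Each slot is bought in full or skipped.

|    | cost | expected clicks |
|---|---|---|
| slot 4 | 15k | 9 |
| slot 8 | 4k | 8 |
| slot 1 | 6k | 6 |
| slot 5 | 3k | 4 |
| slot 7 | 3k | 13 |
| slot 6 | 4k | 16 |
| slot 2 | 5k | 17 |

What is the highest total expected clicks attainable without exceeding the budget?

Allowing fractional choices, the relaxed optimum would be about 62.0, but ad slots are indivisible.
slot 8 + slot 1 + slot 7 + slot 6 + slot 2: cost 4 + 6 + 3 + 4 + 5 = 22 ≤ 23, expected clicks 8 + 6 + 13 + 16 + 17 = 60.
slot 8 + slot 5 + slot 7 + slot 6 + slot 2: cost 4 + 3 + 3 + 4 + 5 = 19 ≤ 23, expected clicks 8 + 4 + 13 + 16 + 17 = 58.
Best is slot 8, slot 1, slot 7, slot 6, and slot 2 with total expected clicks 60.

60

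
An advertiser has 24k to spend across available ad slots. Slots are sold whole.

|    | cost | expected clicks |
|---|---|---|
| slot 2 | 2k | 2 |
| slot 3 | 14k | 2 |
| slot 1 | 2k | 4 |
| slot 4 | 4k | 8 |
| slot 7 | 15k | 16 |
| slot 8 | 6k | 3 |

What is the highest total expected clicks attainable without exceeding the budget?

30

Take slot 2, slot 1, slot 4, and slot 7: cost 2 + 2 + 4 + 15 = 23 ≤ 24, expected clicks 2 + 4 + 8 + 16 = 30.
No other feasible combination does better.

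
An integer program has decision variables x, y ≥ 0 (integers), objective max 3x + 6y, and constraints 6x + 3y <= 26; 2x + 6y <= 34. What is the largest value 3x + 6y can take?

33

Relaxing integrality, the LP optimum is 35.80 at (x,y) = (1.8, 5.07), which is not an integer point.
(x,y)=(1,5): 6·1+3·5=21≤26, 2·1+6·5=32≤34, objective 33.
(x,y)=(2,4): 6·2+3·4=24≤26, 2·2+6·4=28≤34, objective 30.
No feasible integer point exceeds 33.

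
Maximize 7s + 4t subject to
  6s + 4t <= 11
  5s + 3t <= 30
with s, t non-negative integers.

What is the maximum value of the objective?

11

(s,t)=(1,1) is feasible, giving 11.
(s,t)=(0,2) is feasible, giving 8.
(s,t)=(1,0) is feasible, giving 7.
No feasible integer point exceeds 11.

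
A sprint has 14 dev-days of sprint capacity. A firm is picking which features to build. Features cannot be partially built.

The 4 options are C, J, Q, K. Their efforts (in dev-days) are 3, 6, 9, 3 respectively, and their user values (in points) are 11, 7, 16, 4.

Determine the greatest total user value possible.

27

Treat it as a binary knapsack problem.
Allowing fractional choices, the relaxed optimum would be about 29.7, but features are indivisible.
C + J + K: effort 3 + 6 + 3 = 12 ≤ 14, user value 11 + 7 + 4 = 22.
C + Q: effort 3 + 9 = 12 ≤ 14, user value 11 + 16 = 27.
Q + K: effort 9 + 3 = 12 ≤ 14, user value 16 + 4 = 20.
Best is C and Q with total user value 27.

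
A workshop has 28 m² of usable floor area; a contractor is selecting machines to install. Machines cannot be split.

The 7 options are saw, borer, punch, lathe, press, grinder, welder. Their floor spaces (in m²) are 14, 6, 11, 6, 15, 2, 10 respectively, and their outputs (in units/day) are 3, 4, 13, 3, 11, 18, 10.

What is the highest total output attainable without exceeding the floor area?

Treat it as a binary knapsack problem.
Take punch, press, and grinder: floor space 11 + 15 + 2 = 28 ≤ 28, output 13 + 11 + 18 = 42.
No other feasible combination does better.

42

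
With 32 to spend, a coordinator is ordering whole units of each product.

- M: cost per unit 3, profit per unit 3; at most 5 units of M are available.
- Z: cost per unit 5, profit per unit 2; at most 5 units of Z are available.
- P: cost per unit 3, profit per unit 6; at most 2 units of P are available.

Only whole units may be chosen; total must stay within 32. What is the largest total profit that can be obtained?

31

This is a bounded integer knapsack.
Take 5×M, 2×Z, and 2×P: cost 31 ≤ 32, profit 5·3 + 2·2 + 2·6 = 31.
P has the best ratio (6/3) and is taken to its limit of 2; remaining capacity is filled optimally with the others.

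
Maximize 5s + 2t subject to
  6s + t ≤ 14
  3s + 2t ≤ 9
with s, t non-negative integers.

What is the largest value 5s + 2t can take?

Relaxing integrality, the LP optimum is 13.22 at (s,t) = (2.11, 1.33), which is not an integer point.
(s,t)=(2,1) is feasible, giving 12.
(s,t)=(2,0) is feasible, giving 10.
(s,t)=(1,2) is feasible, giving 9.
No feasible integer point exceeds 12.

12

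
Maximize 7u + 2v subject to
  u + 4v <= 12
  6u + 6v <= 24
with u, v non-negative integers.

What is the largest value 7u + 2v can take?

(u,v)=(4,0): 1·4+4·0=4≤12, 6·4+6·0=24≤24, objective 28.
(u,v)=(3,1): 1·3+4·1=7≤12, 6·3+6·1=24≤24, objective 23.
(u,v)=(3,0): 1·3+4·0=3≤12, 6·3+6·0=18≤24, objective 21.
Maximum is 28 at (u,v)=(4,0).

28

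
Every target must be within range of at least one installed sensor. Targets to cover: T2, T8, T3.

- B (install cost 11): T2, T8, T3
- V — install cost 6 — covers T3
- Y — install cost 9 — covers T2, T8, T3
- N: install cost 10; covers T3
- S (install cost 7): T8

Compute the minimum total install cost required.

Y alone covers T2, T8, T3 — every target.
Total install cost: 9.
No cover costs less than 9.

9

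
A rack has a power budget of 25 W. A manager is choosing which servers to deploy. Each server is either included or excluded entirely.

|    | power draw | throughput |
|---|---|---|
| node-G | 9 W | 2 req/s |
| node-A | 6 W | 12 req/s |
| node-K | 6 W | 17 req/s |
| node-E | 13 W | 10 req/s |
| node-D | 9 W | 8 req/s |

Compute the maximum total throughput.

39

Allowing fractional choices, the relaxed optimum would be about 40.1, but servers are indivisible.
node-A + node-K + node-E: power draw 6 + 6 + 13 = 25 ≤ 25, throughput 12 + 17 + 10 = 39.
node-A + node-K + node-D: power draw 6 + 6 + 9 = 21 ≤ 25, throughput 12 + 17 + 8 = 37.
Best is node-A, node-K, and node-E with total throughput 39.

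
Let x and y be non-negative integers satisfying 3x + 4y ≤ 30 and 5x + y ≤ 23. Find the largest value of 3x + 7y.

49

Relaxing integrality, the LP optimum is 52.50 at (x,y) = (0, 7.5), which is not an integer point.
(x,y)=(0,7): 3·0+4·7=28≤30, 5·0+1·7=7≤23, objective 49.
(x,y)=(1,6): 3·1+4·6=27≤30, 5·1+1·6=11≤23, objective 45.
(x,y)=(0,6): 3·0+4·6=24≤30, 5·0+1·6=6≤23, objective 42.
The best lattice point is (0,7), giving 49.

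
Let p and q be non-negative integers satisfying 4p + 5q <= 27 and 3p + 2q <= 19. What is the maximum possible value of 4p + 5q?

(p,q)=(3,3): 4·3+5·3=27≤27, 3·3+2·3=15≤19, objective 27.
(p,q)=(4,2): 4·4+5·2=26≤27, 3·4+2·2=16≤19, objective 26.
(p,q)=(2,3): 4·2+5·3=23≤27, 3·2+2·3=12≤19, objective 23.
Maximum is 27 at (p,q)=(3,3).

27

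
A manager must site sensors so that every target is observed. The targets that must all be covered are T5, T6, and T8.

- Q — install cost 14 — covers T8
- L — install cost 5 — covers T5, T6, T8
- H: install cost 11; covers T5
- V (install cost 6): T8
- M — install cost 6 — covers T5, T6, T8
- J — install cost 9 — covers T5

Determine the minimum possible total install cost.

This is a weighted set-cover instance.
L alone covers T5, T6, T8 — every target.
Total install cost: 5.

5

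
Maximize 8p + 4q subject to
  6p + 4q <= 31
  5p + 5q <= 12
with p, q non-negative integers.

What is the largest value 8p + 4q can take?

The continuous relaxation peaks at (2.4, 0) with value 19.20; rounding to a feasible lattice point costs some objective.
(p,q)=(2,0): 6·2+4·0=12≤31, 5·2+5·0=10≤12, objective 16.
(p,q)=(1,1): 6·1+4·1=10≤31, 5·1+5·1=10≤12, objective 12.
(p,q)=(1,0): 6·1+4·0=6≤31, 5·1+5·0=5≤12, objective 8.
Maximum is 16 at (p,q)=(2,0).

16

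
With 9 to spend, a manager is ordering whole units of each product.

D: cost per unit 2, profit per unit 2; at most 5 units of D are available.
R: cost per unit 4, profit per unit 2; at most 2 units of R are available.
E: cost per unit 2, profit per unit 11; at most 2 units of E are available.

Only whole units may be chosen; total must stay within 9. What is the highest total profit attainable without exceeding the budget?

This is a bounded integer knapsack.
E has the best ratio (11/2); taking only E gives at most 2×11 = 22 (stopped by the supply cap of 2).
Mixing does better — 2×D and 2×E: cost 8 ≤ 9, profit 2·2 + 2·11 = 26.

26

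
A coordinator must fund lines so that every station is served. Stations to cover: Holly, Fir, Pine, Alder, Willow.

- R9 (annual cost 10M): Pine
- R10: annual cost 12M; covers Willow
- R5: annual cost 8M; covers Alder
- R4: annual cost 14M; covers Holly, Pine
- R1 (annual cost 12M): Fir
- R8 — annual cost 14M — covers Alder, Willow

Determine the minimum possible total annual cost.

40

Choose R4, R1, and R8: together they cover Holly, Fir, Pine, Alder, Willow — every station.
Total annual cost: 14 + 12 + 14 = 40.
No cover costs less than 40.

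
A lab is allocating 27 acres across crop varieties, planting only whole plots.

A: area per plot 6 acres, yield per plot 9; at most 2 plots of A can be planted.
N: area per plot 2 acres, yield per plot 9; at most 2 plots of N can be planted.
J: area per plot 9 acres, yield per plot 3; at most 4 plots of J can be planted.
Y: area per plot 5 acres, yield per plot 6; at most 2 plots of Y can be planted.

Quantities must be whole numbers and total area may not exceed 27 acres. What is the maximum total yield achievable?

48

Take 2×A, 2×N, and 2×Y: area 26 ≤ 27, yield 2·9 + 2·9 + 2·6 = 48.
N has the best ratio (9/2) and is taken to its limit of 2; remaining capacity is filled optimally with the others.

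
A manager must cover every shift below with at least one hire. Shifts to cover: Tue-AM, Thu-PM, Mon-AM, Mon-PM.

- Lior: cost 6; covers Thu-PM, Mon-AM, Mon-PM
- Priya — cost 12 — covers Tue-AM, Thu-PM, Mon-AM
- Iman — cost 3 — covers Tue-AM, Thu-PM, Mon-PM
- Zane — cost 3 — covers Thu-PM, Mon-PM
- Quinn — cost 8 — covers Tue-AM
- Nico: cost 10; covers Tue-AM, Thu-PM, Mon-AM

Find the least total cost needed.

Choose Lior and Iman: together they cover Tue-AM, Thu-PM, Mon-AM, Mon-PM — every shift.
Total cost: 6 + 3 = 9.

9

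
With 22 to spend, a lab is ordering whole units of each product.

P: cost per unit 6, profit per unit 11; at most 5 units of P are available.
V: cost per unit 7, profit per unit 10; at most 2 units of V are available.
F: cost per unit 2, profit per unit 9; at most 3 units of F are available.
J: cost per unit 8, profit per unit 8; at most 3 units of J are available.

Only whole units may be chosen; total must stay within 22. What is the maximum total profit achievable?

F has the best ratio (9/2); taking only F gives at most 3×9 = 27 (stopped by the supply cap of 3).
Mixing does better — 3×P and 2×F: cost 22 ≤ 22, profit 3·11 + 2·9 = 51.

51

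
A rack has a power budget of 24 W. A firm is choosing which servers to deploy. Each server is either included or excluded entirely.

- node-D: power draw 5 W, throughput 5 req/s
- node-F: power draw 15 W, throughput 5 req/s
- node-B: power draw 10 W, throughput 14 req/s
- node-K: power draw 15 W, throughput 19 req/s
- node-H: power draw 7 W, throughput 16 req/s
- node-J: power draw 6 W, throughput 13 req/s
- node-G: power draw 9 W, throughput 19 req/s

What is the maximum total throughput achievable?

48

Allowing fractional choices, the relaxed optimum would be about 50.8, but servers are indivisible.
node-H + node-J + node-G: power draw 7 + 6 + 9 = 22 ≤ 24, throughput 16 + 13 + 19 = 48.
node-D + node-H + node-G: power draw 5 + 7 + 9 = 21 ≤ 24, throughput 5 + 16 + 19 = 40.
node-B + node-H + node-J: power draw 10 + 7 + 6 = 23 ≤ 24, throughput 14 + 16 + 13 = 43.
Best is node-H, node-J, and node-G with total throughput 48.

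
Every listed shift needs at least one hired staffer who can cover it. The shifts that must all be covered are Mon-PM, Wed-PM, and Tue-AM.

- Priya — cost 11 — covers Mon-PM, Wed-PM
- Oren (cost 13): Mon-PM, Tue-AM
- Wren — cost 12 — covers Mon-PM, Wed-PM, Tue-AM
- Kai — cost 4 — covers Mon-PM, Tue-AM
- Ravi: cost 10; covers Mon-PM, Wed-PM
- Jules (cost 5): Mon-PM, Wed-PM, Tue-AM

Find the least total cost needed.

5

Jules alone covers Mon-PM, Wed-PM, Tue-AM — every shift.
Total cost: 5.
No cover costs less than 5.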